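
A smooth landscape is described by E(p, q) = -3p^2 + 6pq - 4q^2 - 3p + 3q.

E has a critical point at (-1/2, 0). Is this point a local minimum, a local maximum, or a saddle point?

local maximum

The Hessian of E is constant: H = [[-6, 6], [6, -8]].
det(H) = (-6)·(-8) − 6² = 12.
det(H) > 0 and tr(H) = -14 < 0, so H is negative definite and the point is a local maximum.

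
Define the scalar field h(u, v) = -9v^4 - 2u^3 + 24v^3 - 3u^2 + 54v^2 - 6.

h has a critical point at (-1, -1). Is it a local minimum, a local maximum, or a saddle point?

The mixed partial ∂²h/∂u∂v is 0, so the Hessian at any point is diag(h_uu, h_vv) = diag(-6(2u + 1), 36(-3v^2 + 4v + 3)).
At (-1, -1): H = diag(6, -144).
The eigenvalues have opposite signs, so H is indefinite: a saddle point.

saddle point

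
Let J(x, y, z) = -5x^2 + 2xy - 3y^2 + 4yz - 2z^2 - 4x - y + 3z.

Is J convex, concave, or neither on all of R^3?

concave

J is quadratic, so its Hessian is the constant matrix H = [[-10, 2, 0], [2, -6, 4], [0, 4, -4]].
Leading principal minors: -10, 56, -64.
Signs alternate −, +, − ⇒ H ≺ 0 ⇒ concave.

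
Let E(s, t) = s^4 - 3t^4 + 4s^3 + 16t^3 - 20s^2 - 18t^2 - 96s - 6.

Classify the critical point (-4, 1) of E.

The mixed partial ∂²E/∂s∂t is 0, so the Hessian at any point is diag(E_ss, E_tt) = diag(4(3s^2 + 6s - 10), 12(-3t^2 + 8t - 3)).
At (-4, 1): H = diag(56, 24).
Both eigenvalues are positive, so H is positive definite: a local minimum.

local minimum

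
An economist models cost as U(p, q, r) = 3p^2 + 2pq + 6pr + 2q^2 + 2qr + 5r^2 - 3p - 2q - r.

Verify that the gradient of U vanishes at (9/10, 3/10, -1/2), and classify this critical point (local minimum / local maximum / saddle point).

local minimum

∇U = (6p + 2q + 6r - 3, 2p + 4q + 2r - 2, 6p + 2q + 10r - 1); substituting (9/10, 3/10, -1/2) gives ∇U = (0, 0, 0), so (9/10, 3/10, -1/2) is indeed a critical point.
The Hessian is constant: H = [[6, 2, 6], [2, 4, 2], [6, 2, 10]].
Leading principal minors: Δ₁ = 6, Δ₂ = 20, Δ₃ = 80.
All leading minors are positive, so H is positive definite: a local minimum.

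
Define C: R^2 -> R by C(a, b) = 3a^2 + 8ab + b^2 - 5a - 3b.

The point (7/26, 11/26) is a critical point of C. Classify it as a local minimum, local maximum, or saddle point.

The Hessian of C is constant: H = [[6, 8], [8, 2]].
det(H) = 6·2 − 8² = -52.
Since det(H) < 0, H is indefinite and the critical point is a saddle point.

saddle point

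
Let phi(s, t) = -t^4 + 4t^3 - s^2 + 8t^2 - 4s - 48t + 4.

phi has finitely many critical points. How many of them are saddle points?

phi separates as a function of s plus a function of t, so ∇phi=0 decouples.
∂phi/∂s = -2(s + 2) = 0 at s ∈ {-2}; ∂phi/∂t = -4(t - 3)(t - 2)(t + 2) = 0 at t ∈ {-2, 2, 3}.
The Hessian is diagonal: diag(phi_ss, phi_tt). Second derivatives: phi_ss(-2)=-2; phi_tt(-2)=-80, phi_tt(2)=16, phi_tt(3)=-20.
Saddle points occur where the two diagonal entries have opposite signs: (-2, 2). Count: 1.

1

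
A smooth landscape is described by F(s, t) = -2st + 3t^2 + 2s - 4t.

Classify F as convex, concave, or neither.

F is quadratic, so its Hessian is the constant matrix H = [[0, -2], [-2, 6]].
det(H) = -4, tr(H) = 6.
det(H) < 0, so H is indefinite: neither convex nor concave.

neither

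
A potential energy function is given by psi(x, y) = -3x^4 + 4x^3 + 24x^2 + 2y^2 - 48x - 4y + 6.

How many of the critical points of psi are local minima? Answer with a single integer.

1

psi separates as a function of x plus a function of y, so ∇psi=0 decouples.
∂psi/∂x = -12(x - 2)(x - 1)(x + 2) = 0 at x ∈ {-2, 1, 2}; ∂psi/∂y = 4(y - 1) = 0 at y ∈ {1}.
The Hessian is diagonal: diag(psi_xx, psi_yy). Second derivatives: psi_xx(-2)=-144, psi_xx(1)=36, psi_xx(2)=-48; psi_yy(1)=4.
Local minima occur where both diagonal entries positive: (1, 1). Count: 1.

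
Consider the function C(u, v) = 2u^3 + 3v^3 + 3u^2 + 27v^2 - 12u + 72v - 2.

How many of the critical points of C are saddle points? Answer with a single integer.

C separates as a function of u plus a function of v, so ∇C=0 decouples.
∂C/∂u = 6(u - 1)(u + 2) = 0 at u ∈ {-2, 1}; ∂C/∂v = 9(v + 2)(v + 4) = 0 at v ∈ {-4, -2}.
The Hessian is diagonal: diag(C_uu, C_vv). Second derivatives: C_uu(-2)=-18, C_uu(1)=18; C_vv(-4)=-18, C_vv(-2)=18.
Saddle points occur where the two diagonal entries have opposite signs: (-2, -2), (1, -4). Count: 2.

2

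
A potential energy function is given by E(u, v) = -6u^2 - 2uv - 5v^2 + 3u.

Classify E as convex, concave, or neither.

concave

E is quadratic, so its Hessian is the constant matrix H = [[-12, -2], [-2, -10]].
det(H) = 116, tr(H) = -22.
det(H) > 0 and tr(H) < 0, so H is negative definite everywhere: concave.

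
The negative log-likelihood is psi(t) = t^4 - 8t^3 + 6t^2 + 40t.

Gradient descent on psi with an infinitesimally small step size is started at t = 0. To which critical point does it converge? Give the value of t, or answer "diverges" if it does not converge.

-1

psi'(t) = 4(t - 5)(t - 2)(t + 1), so psi'(0) = 40.
Gradient descent moves in the -psi' direction, i.e. t is decreasing.
The nearest critical point in that direction is t = -1, where psi'' = 72 > 0 (a local minimum). The iterate converges there.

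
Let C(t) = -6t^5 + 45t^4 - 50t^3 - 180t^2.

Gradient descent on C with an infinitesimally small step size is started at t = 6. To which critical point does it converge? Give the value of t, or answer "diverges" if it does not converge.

diverges

C'(t) = -30t(t - 4)(t - 3)(t + 1), so C'(6) = -7560.
Gradient descent moves in the -C' direction, i.e. t is increasing.
There is no critical point above t=6, and C' keeps the same sign, so the iterate runs off to +∞.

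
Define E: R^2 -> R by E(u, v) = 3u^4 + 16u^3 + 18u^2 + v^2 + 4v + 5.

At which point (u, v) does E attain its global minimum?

E(u,v) separates as P(u) + Q(v) + 5, so its minimum is min P + min Q + 5.
P'(u) = 12u(u + 1)(u + 3) vanishes at u ∈ {-3, -1, 0}; Q'(v) = 2v + 4 vanishes at v ∈ {-2}.
Local minima of P (where P''>0): P(-3)=-27, P(0)=0. Local minima of Q: Q(-2)=-4.
So the global minimum of E is P(-3) + Q(-2) + 5 = -27 − 4 + 5 = -26, attained at (-3, -2).

(-3, -2)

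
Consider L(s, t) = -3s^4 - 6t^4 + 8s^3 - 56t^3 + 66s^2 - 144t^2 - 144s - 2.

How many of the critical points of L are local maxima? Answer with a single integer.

L separates as a function of s plus a function of t, so ∇L=0 decouples.
∂L/∂s = -12(s - 4)(s - 1)(s + 3) = 0 at s ∈ {-3, 1, 4}; ∂L/∂t = -24t(t + 3)(t + 4) = 0 at t ∈ {-4, -3, 0}.
The Hessian is diagonal: diag(L_ss, L_tt). Second derivatives: L_ss(-3)=-336, L_ss(1)=144, L_ss(4)=-252; L_tt(-4)=-96, L_tt(-3)=72, L_tt(0)=-288.
Local maxima occur where both diagonal entries negative: (-3, -4), (-3, 0), (4, -4), (4, 0). Count: 4.

4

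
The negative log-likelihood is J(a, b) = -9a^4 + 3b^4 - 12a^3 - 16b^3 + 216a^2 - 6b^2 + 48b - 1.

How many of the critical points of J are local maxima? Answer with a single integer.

2

J separates as a function of a plus a function of b, so ∇J=0 decouples.
∂J/∂a = -36a(a - 3)(a + 4) = 0 at a ∈ {-4, 0, 3}; ∂J/∂b = 12(b - 4)(b - 1)(b + 1) = 0 at b ∈ {-1, 1, 4}.
The Hessian is diagonal: diag(J_aa, J_bb). Second derivatives: J_aa(-4)=-1008, J_aa(0)=432, J_aa(3)=-756; J_bb(-1)=120, J_bb(1)=-72, J_bb(4)=180.
Local maxima occur where both diagonal entries negative: (-4, 1), (3, 1). Count: 2.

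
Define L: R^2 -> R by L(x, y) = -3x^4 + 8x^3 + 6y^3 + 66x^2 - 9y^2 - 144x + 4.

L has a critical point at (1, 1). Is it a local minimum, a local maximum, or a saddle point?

The mixed partial ∂²L/∂x∂y is 0, so the Hessian at any point is diag(L_xx, L_yy) = diag(12(-3x^2 + 4x + 11), 18(2y - 1)).
At (1, 1): H = diag(144, 18).
Both eigenvalues are positive, so H is positive definite: a local minimum.

local minimum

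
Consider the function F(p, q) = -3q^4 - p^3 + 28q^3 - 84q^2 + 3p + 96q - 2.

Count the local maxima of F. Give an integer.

2

F separates as a function of p plus a function of q, so ∇F=0 decouples.
∂F/∂p = -3(p - 1)(p + 1) = 0 at p ∈ {-1, 1}; ∂F/∂q = -12(q - 4)(q - 2)(q - 1) = 0 at q ∈ {1, 2, 4}.
The Hessian is diagonal: diag(F_pp, F_qq). Second derivatives: F_pp(-1)=6, F_pp(1)=-6; F_qq(1)=-36, F_qq(2)=24, F_qq(4)=-72.
Local maxima occur where both diagonal entries negative: (1, 1), (1, 4). Count: 2.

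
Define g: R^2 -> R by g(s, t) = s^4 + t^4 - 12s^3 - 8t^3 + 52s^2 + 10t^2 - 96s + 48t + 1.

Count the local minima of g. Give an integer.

4

g separates as a function of s plus a function of t, so ∇g=0 decouples.
∂g/∂s = 4(s - 4)(s - 3)(s - 2) = 0 at s ∈ {2, 3, 4}; ∂g/∂t = 4(t - 4)(t - 3)(t + 1) = 0 at t ∈ {-1, 3, 4}.
The Hessian is diagonal: diag(g_ss, g_tt). Second derivatives: g_ss(2)=8, g_ss(3)=-4, g_ss(4)=8; g_tt(-1)=80, g_tt(3)=-16, g_tt(4)=20.
Local minima occur where both diagonal entries positive: (2, -1), (2, 4), (4, -1), (4, 4). Count: 4.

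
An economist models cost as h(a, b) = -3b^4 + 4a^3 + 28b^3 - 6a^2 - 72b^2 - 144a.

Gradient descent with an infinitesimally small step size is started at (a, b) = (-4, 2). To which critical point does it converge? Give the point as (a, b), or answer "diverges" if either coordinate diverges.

h is separable, so gradient descent decouples: a follows -∂h/∂a, b follows -∂h/∂b.
∂h/∂a = 12(a - 4)(a + 3); at a=-4 this is 96, so a decreases.
∂h/∂b = -12b(b - 4)(b - 3); at b=2 this is -48, so b increases.
The a-coordinate has no critical point in that direction and runs off to infinity.

diverges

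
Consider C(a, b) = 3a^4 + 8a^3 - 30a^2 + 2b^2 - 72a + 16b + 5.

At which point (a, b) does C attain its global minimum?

(2, -4)

C(a,b) separates as P(a) + Q(b) + 5, so its minimum is min P + min Q + 5.
P'(a) = 12(a - 2)(a + 1)(a + 3) vanishes at a ∈ {-3, -1, 2}; Q'(b) = 4b + 16 vanishes at b ∈ {-4}.
Local minima of P (where P''>0): P(-3)=-27, P(2)=-152. Local minima of Q: Q(-4)=-32.
So the global minimum of C is P(2) + Q(-4) + 5 = -152 − 32 + 5 = -179, attained at (2, -4).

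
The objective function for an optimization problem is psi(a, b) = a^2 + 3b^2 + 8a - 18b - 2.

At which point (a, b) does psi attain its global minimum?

(-4, 3)

psi(a,b) separates as P(a) + Q(b) − 2, so its minimum is min P + min Q − 2.
P'(a) = 2a + 8 vanishes at a ∈ {-4}; Q'(b) = 6b - 18 vanishes at b ∈ {3}.
Local minima of P (where P''>0): P(-4)=-16. Local minima of Q: Q(3)=-27.
So the global minimum of psi is P(-4) + Q(3) − 2 = -16 − 27 − 2 = -45, attained at (-4, 3).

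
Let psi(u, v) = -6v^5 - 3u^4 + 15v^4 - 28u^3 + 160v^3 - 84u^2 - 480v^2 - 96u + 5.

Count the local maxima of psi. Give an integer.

psi separates as a function of u plus a function of v, so ∇psi=0 decouples.
∂psi/∂u = -12(u + 1)(u + 2)(u + 4) = 0 at u ∈ {-4, -2, -1}; ∂psi/∂v = -30v(v - 4)(v - 2)(v + 4) = 0 at v ∈ {-4, 0, 2, 4}.
The Hessian is diagonal: diag(psi_uu, psi_vv). Second derivatives: psi_uu(-4)=-72, psi_uu(-2)=24, psi_uu(-1)=-36; psi_vv(-4)=5760, psi_vv(0)=-960, psi_vv(2)=720, psi_vv(4)=-1920.
Local maxima occur where both diagonal entries negative: (-4, 0), (-4, 4), (-1, 0), (-1, 4). Count: 4.

4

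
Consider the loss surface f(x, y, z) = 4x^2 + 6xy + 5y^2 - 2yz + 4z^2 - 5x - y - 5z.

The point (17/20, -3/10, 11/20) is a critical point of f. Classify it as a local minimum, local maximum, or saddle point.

The Hessian is constant: H = [[8, 6, 0], [6, 10, -2], [0, -2, 8]].
Leading principal minors: Δ₁ = 8, Δ₂ = 44, Δ₃ = 320.
All leading minors are positive, so H is positive definite: a local minimum.

local minimum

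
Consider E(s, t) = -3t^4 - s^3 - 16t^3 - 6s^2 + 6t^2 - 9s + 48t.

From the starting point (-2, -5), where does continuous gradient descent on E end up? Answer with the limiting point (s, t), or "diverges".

E is separable, so gradient descent decouples: s follows -∂E/∂s, t follows -∂E/∂t.
∂E/∂s = -3(s + 1)(s + 3); at s=-2 this is 3, so s decreases.
∂E/∂t = -12(t - 1)(t + 1)(t + 4); at t=-5 this is 288, so t decreases.
The t-coordinate has no critical point in that direction and runs off to infinity.

diverges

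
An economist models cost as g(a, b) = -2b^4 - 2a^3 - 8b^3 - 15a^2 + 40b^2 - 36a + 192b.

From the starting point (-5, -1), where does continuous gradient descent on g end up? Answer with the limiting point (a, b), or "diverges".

(-3, -2)

g is separable, so gradient descent decouples: a follows -∂g/∂a, b follows -∂g/∂b.
∂g/∂a = -6(a + 2)(a + 3); at a=-5 this is -36, so a increases.
∂g/∂b = -8(b - 3)(b + 2)(b + 4); at b=-1 this is 96, so b decreases.
a converges to its nearest critical value -3 (a local min of the a-part); b converges to -2. The iterate converges to (-3, -2).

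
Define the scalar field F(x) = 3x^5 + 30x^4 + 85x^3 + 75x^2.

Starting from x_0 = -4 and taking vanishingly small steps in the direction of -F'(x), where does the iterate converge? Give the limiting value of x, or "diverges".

F'(x) = 15x(x + 1)(x + 2)(x + 5), so F'(-4) = -360.
Gradient descent moves in the -F' direction, i.e. x is increasing.
The nearest critical point in that direction is x = -2, where F'' = 90 > 0 (a local minimum). The iterate converges there.

-2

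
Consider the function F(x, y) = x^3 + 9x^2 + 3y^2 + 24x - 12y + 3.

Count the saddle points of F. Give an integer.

F separates as a function of x plus a function of y, so ∇F=0 decouples.
∂F/∂x = 3(x + 2)(x + 4) = 0 at x ∈ {-4, -2}; ∂F/∂y = 6(y - 2) = 0 at y ∈ {2}.
The Hessian is diagonal: diag(F_xx, F_yy). Second derivatives: F_xx(-4)=-6, F_xx(-2)=6; F_yy(2)=6.
Saddle points occur where the two diagonal entries have opposite signs: (-4, 2). Count: 1.

1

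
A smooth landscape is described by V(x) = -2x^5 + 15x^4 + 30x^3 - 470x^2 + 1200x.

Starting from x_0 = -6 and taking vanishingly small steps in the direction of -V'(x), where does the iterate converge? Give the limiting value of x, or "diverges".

-4

V'(x) = -10(x - 5)(x - 3)(x - 2)(x + 4), so V'(-6) = -15840.
Gradient descent moves in the -V' direction, i.e. x is increasing.
The nearest critical point in that direction is x = -4, where V'' = 3780 > 0 (a local minimum). The iterate converges there.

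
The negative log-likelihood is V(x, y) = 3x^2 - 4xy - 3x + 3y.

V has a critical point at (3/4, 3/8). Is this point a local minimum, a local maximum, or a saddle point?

The Hessian of V is constant: H = [[6, -4], [-4, 0]].
det(H) = 6·0 − (-4)² = -16.
Since det(H) < 0, H is indefinite and the critical point is a saddle point.

saddle point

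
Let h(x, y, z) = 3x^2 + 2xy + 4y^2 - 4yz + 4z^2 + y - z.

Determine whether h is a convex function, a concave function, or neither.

h is quadratic, so its Hessian is the constant matrix H = [[6, 2, 0], [2, 8, -4], [0, -4, 8]].
Leading principal minors: 6, 44, 256.
All positive ⇒ H ≻ 0 ⇒ convex.

convex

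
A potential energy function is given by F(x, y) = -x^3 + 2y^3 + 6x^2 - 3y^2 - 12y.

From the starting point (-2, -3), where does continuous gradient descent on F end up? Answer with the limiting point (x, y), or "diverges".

F is separable, so gradient descent decouples: x follows -∂F/∂x, y follows -∂F/∂y.
∂F/∂x = -3x(x - 4); at x=-2 this is -36, so x increases.
∂F/∂y = 6(y - 2)(y + 1); at y=-3 this is 60, so y decreases.
The y-coordinate has no critical point in that direction and runs off to infinity.

diverges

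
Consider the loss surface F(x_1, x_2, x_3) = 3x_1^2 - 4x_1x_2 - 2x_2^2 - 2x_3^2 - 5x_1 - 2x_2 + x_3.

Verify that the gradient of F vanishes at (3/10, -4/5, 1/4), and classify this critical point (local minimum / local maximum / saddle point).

saddle point

∇F = (6x_1 - 4x_2 - 5, -4x_1 - 4x_2 - 2, -4x_3 + 1); substituting (3/10, -4/5, 1/4) gives ∇F = (0, 0, 0), so (3/10, -4/5, 1/4) is indeed a critical point.
The Hessian is constant: H = [[6, -4, 0], [-4, -4, 0], [0, 0, -4]].
Leading principal minors: Δ₁ = 6, Δ₂ = -40, Δ₃ = 160.
The minors fit neither the all-positive nor the alternating-sign pattern, so H is indefinite: a saddle point.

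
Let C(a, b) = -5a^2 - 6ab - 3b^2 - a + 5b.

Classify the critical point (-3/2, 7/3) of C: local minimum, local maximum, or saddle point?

The Hessian of C is constant: H = [[-10, -6], [-6, -6]].
det(H) = (-10)·(-6) − (-6)² = 24.
det(H) > 0 and tr(H) = -16 < 0, so H is negative definite and the point is a local maximum.

local maximum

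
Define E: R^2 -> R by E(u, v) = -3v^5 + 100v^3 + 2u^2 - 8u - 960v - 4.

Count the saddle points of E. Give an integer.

E separates as a function of u plus a function of v, so ∇E=0 decouples.
∂E/∂u = 4(u - 2) = 0 at u ∈ {2}; ∂E/∂v = -15(v - 4)(v - 2)(v + 2)(v + 4) = 0 at v ∈ {-4, -2, 2, 4}.
The Hessian is diagonal: diag(E_uu, E_vv). Second derivatives: E_uu(2)=4; E_vv(-4)=1440, E_vv(-2)=-720, E_vv(2)=720, E_vv(4)=-1440.
Saddle points occur where the two diagonal entries have opposite signs: (2, -2), (2, 4). Count: 2.

2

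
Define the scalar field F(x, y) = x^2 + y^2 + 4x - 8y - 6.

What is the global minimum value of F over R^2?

-26

F(x,y) separates as P(x) + Q(y) − 6, so its minimum is min P + min Q − 6.
P'(x) = 2x + 4 vanishes at x ∈ {-2}; Q'(y) = 2y - 8 vanishes at y ∈ {4}.
Local minima of P (where P''>0): P(-2)=-4. Local minima of Q: Q(4)=-16.
So the global minimum of F is P(-2) + Q(4) − 6 = -4 − 16 − 6 = -26, attained at (-2, 4).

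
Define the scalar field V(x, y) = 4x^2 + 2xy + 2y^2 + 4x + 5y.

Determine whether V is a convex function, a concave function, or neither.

convex

V is quadratic, so its Hessian is the constant matrix H = [[8, 2], [2, 4]].
det(H) = 28, tr(H) = 12.
det(H) > 0 and tr(H) > 0, so H is positive definite everywhere: convex.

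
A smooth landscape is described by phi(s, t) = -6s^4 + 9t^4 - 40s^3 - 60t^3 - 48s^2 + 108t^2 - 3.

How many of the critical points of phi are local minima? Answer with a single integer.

2

phi separates as a function of s plus a function of t, so ∇phi=0 decouples.
∂phi/∂s = -24s(s + 1)(s + 4) = 0 at s ∈ {-4, -1, 0}; ∂phi/∂t = 36t(t - 3)(t - 2) = 0 at t ∈ {0, 2, 3}.
The Hessian is diagonal: diag(phi_ss, phi_tt). Second derivatives: phi_ss(-4)=-288, phi_ss(-1)=72, phi_ss(0)=-96; phi_tt(0)=216, phi_tt(2)=-72, phi_tt(3)=108.
Local minima occur where both diagonal entries positive: (-1, 0), (-1, 3). Count: 2.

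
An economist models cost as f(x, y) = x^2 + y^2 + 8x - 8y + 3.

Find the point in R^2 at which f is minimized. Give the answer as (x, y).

(-4, 4)

f(x,y) separates as P(x) + Q(y) + 3, so its minimum is min P + min Q + 3.
P'(x) = 2x + 8 vanishes at x ∈ {-4}; Q'(y) = 2y - 8 vanishes at y ∈ {4}.
Local minima of P (where P''>0): P(-4)=-16. Local minima of Q: Q(4)=-16.
So the global minimum of f is P(-4) + Q(4) + 3 = -16 − 16 + 3 = -29, attained at (-4, 4).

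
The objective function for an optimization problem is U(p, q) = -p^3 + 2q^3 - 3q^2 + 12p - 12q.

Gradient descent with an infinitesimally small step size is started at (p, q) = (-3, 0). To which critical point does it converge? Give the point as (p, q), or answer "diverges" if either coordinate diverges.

(-2, 2)

U is separable, so gradient descent decouples: p follows -∂U/∂p, q follows -∂U/∂q.
∂U/∂p = -3(p - 2)(p + 2); at p=-3 this is -15, so p increases.
∂U/∂q = 6(q - 2)(q + 1); at q=0 this is -12, so q increases.
p converges to its nearest critical value -2 (a local min of the p-part); q converges to 2. The iterate converges to (-2, 2).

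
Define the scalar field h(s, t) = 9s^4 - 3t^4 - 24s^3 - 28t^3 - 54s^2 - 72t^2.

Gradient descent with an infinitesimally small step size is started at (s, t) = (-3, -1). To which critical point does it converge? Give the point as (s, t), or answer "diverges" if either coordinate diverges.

h is separable, so gradient descent decouples: s follows -∂h/∂s, t follows -∂h/∂t.
∂h/∂s = 36s(s - 3)(s + 1); at s=-3 this is -1296, so s increases.
∂h/∂t = -12t(t + 3)(t + 4); at t=-1 this is 72, so t decreases.
s converges to its nearest critical value -1 (a local min of the s-part); t converges to -3. The iterate converges to (-1, -3).

(-1, -3)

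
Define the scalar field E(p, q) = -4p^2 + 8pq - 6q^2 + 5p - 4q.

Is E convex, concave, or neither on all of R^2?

concave

E is quadratic, so its Hessian is the constant matrix H = [[-8, 8], [8, -12]].
det(H) = 32, tr(H) = -20.
det(H) > 0 and tr(H) < 0, so H is negative definite everywhere: concave.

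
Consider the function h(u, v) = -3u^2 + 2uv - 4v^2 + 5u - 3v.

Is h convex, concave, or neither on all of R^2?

h is quadratic, so its Hessian is the constant matrix H = [[-6, 2], [2, -8]].
det(H) = 44, tr(H) = -14.
det(H) > 0 and tr(H) < 0, so H is negative definite everywhere: concave.

concave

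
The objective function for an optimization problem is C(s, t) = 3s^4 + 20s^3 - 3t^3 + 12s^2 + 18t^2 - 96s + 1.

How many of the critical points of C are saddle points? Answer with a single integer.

C separates as a function of s plus a function of t, so ∇C=0 decouples.
∂C/∂s = 12(s - 1)(s + 2)(s + 4) = 0 at s ∈ {-4, -2, 1}; ∂C/∂t = -9t(t - 4) = 0 at t ∈ {0, 4}.
The Hessian is diagonal: diag(C_ss, C_tt). Second derivatives: C_ss(-4)=120, C_ss(-2)=-72, C_ss(1)=180; C_tt(0)=36, C_tt(4)=-36.
Saddle points occur where the two diagonal entries have opposite signs: (-4, 4), (-2, 0), (1, 4). Count: 3.

3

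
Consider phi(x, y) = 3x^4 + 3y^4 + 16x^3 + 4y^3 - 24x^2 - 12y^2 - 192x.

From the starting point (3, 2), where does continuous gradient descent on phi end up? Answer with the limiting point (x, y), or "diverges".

phi is separable, so gradient descent decouples: x follows -∂phi/∂x, y follows -∂phi/∂y.
∂phi/∂x = 12(x - 2)(x + 2)(x + 4); at x=3 this is 420, so x decreases.
∂phi/∂y = 12y(y - 1)(y + 2); at y=2 this is 96, so y decreases.
x converges to its nearest critical value 2 (a local min of the x-part); y converges to 1. The iterate converges to (2, 1).

(2, 1)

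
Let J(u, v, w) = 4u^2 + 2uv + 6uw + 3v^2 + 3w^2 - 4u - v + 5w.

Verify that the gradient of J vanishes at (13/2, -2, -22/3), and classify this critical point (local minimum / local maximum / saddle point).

local minimum

∇J = (8u + 2v + 6w - 4, 2u + 6v - 1, 6u + 6w + 5); substituting (13/2, -2, -22/3) gives ∇J = (0, 0, 0), so (13/2, -2, -22/3) is indeed a critical point.
The Hessian is constant: H = [[8, 2, 6], [2, 6, 0], [6, 0, 6]].
Leading principal minors: Δ₁ = 8, Δ₂ = 44, Δ₃ = 48.
All leading minors are positive, so H is positive definite: a local minimum.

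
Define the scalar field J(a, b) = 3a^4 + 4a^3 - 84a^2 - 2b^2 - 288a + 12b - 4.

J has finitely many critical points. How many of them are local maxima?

J separates as a function of a plus a function of b, so ∇J=0 decouples.
∂J/∂a = 12(a - 4)(a + 2)(a + 3) = 0 at a ∈ {-3, -2, 4}; ∂J/∂b = -4(b - 3) = 0 at b ∈ {3}.
The Hessian is diagonal: diag(J_aa, J_bb). Second derivatives: J_aa(-3)=84, J_aa(-2)=-72, J_aa(4)=504; J_bb(3)=-4.
Local maxima occur where both diagonal entries negative: (-2, 3). Count: 1.

1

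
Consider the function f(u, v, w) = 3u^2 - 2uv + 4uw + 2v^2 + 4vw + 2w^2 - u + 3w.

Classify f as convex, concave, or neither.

f is quadratic, so its Hessian is the constant matrix H = [[6, -2, 4], [-2, 4, 4], [4, 4, 4]].
Leading principal minors: 6, 20, -144.
Neither pattern holds ⇒ H is indefinite ⇒ neither convex nor concave.

neither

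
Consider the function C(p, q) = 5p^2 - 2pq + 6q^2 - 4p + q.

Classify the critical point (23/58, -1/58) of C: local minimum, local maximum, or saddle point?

local minimum

The Hessian of C is constant: H = [[10, -2], [-2, 12]].
det(H) = 10·12 − (-2)² = 116.
det(H) > 0 and tr(H) = 22 > 0, so H is positive definite and the point is a local minimum.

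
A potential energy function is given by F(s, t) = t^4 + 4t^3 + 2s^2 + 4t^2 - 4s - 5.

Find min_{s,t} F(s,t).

-7

F(s,t) separates as P(s) + Q(t) − 5, so its minimum is min P + min Q − 5.
P'(s) = 4s - 4 vanishes at s ∈ {1}; Q'(t) = 4t(t + 1)(t + 2) vanishes at t ∈ {-2, -1, 0}.
Local minima of P (where P''>0): P(1)=-2. Local minima of Q: Q(-2)=0, Q(0)=0.
So the global minimum of F is P(1) + Q(-2) − 5 = -2 + 0 − 5 = -7, attained at (1, -2).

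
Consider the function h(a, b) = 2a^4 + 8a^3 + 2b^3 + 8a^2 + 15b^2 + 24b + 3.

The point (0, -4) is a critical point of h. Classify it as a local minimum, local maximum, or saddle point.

The mixed partial ∂²h/∂a∂b is 0, so the Hessian at any point is diag(h_aa, h_bb) = diag(8(3a^2 + 6a + 2), 6(2b + 5)).
At (0, -4): H = diag(16, -18).
The eigenvalues have opposite signs, so H is indefinite: a saddle point.

saddle point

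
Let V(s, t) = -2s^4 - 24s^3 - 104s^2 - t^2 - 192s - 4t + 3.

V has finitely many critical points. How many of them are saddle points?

V separates as a function of s plus a function of t, so ∇V=0 decouples.
∂V/∂s = -8(s + 2)(s + 3)(s + 4) = 0 at s ∈ {-4, -3, -2}; ∂V/∂t = -2(t + 2) = 0 at t ∈ {-2}.
The Hessian is diagonal: diag(V_ss, V_tt). Second derivatives: V_ss(-4)=-16, V_ss(-3)=8, V_ss(-2)=-16; V_tt(-2)=-2.
Saddle points occur where the two diagonal entries have opposite signs: (-3, -2). Count: 1.

1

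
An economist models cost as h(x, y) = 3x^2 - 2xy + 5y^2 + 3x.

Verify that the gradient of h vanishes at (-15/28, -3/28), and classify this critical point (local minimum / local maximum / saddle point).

local minimum

∇h = (6x - 2y + 3, -2x + 10y); substituting (-15/28, -3/28) gives ∇h = (0, 0), so (-15/28, -3/28) is indeed a critical point.
The Hessian of h is constant: H = [[6, -2], [-2, 10]].
det(H) = 6·10 − (-2)² = 56.
det(H) > 0 and tr(H) = 16 > 0, so H is positive definite and the point is a local minimum.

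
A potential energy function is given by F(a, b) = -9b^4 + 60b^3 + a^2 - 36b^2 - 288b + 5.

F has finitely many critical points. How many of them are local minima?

1

F separates as a function of a plus a function of b, so ∇F=0 decouples.
∂F/∂a = 2a = 0 at a ∈ {0}; ∂F/∂b = -36(b - 4)(b - 2)(b + 1) = 0 at b ∈ {-1, 2, 4}.
The Hessian is diagonal: diag(F_aa, F_bb). Second derivatives: F_aa(0)=2; F_bb(-1)=-540, F_bb(2)=216, F_bb(4)=-360.
Local minima occur where both diagonal entries positive: (0, 2). Count: 1.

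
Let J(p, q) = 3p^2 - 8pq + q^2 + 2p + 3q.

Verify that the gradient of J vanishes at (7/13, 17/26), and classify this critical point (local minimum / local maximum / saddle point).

∇J = (6p - 8q + 2, -8p + 2q + 3); substituting (7/13, 17/26) gives ∇J = (0, 0), so (7/13, 17/26) is indeed a critical point.
The Hessian of J is constant: H = [[6, -8], [-8, 2]].
det(H) = 6·2 − (-8)² = -52.
Since det(H) < 0, H is indefinite and the critical point is a saddle point.

saddle point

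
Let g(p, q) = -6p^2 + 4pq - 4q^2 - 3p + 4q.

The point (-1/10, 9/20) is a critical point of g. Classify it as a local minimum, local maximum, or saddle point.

local maximum

The Hessian of g is constant: H = [[-12, 4], [4, -8]].
det(H) = (-12)·(-8) − 4² = 80.
det(H) > 0 and tr(H) = -20 < 0, so H is negative definite and the point is a local maximum.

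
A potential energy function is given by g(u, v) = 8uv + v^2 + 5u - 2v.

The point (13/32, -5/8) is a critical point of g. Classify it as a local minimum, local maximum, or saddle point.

The Hessian of g is constant: H = [[0, 8], [8, 2]].
det(H) = 0·2 − 8² = -64.
Since det(H) < 0, H is indefinite and the critical point is a saddle point.

saddle point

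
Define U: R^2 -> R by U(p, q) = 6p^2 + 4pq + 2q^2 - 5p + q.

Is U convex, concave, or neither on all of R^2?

U is quadratic, so its Hessian is the constant matrix H = [[12, 4], [4, 4]].
det(H) = 32, tr(H) = 16.
det(H) > 0 and tr(H) > 0, so H is positive definite everywhere: convex.

convex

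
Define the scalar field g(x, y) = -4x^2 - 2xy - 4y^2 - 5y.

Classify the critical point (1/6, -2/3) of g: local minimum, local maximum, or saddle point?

The Hessian of g is constant: H = [[-8, -2], [-2, -8]].
det(H) = (-8)·(-8) − (-2)² = 60.
det(H) > 0 and tr(H) = -16 < 0, so H is negative definite and the point is a local maximum.

local maximum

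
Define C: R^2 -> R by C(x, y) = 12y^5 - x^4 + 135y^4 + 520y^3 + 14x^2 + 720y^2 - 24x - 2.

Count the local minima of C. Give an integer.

C separates as a function of x plus a function of y, so ∇C=0 decouples.
∂C/∂x = -4(x - 2)(x - 1)(x + 3) = 0 at x ∈ {-3, 1, 2}; ∂C/∂y = 60y(y + 2)(y + 3)(y + 4) = 0 at y ∈ {-4, -3, -2, 0}.
The Hessian is diagonal: diag(C_xx, C_yy). Second derivatives: C_xx(-3)=-80, C_xx(1)=16, C_xx(2)=-20; C_yy(-4)=-480, C_yy(-3)=180, C_yy(-2)=-240, C_yy(0)=1440.
Local minima occur where both diagonal entries positive: (1, -3), (1, 0). Count: 2.

2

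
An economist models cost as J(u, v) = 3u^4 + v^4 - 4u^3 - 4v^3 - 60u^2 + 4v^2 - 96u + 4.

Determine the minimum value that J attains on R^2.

-828

J(u,v) separates as P(u) + Q(v) + 4, so its minimum is min P + min Q + 4.
P'(u) = 12(u - 4)(u + 1)(u + 2) vanishes at u ∈ {-2, -1, 4}; Q'(v) = 4v(v - 2)(v - 1) vanishes at v ∈ {0, 1, 2}.
Local minima of P (where P''>0): P(-2)=32, P(4)=-832. Local minima of Q: Q(0)=0, Q(2)=0.
So the global minimum of J is P(4) + Q(0) + 4 = -832 + 0 + 4 = -828, attained at (4, 0).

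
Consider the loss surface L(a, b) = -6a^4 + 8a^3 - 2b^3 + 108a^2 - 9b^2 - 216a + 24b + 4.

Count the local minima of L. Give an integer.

L separates as a function of a plus a function of b, so ∇L=0 decouples.
∂L/∂a = -24(a - 3)(a - 1)(a + 3) = 0 at a ∈ {-3, 1, 3}; ∂L/∂b = -6(b - 1)(b + 4) = 0 at b ∈ {-4, 1}.
The Hessian is diagonal: diag(L_aa, L_bb). Second derivatives: L_aa(-3)=-576, L_aa(1)=192, L_aa(3)=-288; L_bb(-4)=30, L_bb(1)=-30.
Local minima occur where both diagonal entries positive: (1, -4). Count: 1.

1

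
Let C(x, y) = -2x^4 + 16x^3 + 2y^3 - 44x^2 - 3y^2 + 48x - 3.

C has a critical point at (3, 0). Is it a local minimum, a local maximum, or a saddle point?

local maximum

The mixed partial ∂²C/∂x∂y is 0, so the Hessian at any point is diag(C_xx, C_yy) = diag(8(-3x^2 + 12x - 11), 6(2y - 1)).
At (3, 0): H = diag(-16, -6).
Both eigenvalues are negative, so H is negative definite: a local maximum.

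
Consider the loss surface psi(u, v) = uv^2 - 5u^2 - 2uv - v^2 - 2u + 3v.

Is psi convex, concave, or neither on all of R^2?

neither

The term uv^2 is cubic, so the Hessian is not constant.
∂²psi/∂v² = 2u - 2, which takes both signs as u varies (negative for sufficiently negative u). A diagonal entry of the Hessian changing sign means the Hessian is neither positive- nor negative-semidefinite on all of R^2.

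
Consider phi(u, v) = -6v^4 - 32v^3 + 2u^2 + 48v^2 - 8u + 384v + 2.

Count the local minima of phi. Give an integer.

phi separates as a function of u plus a function of v, so ∇phi=0 decouples.
∂phi/∂u = 4(u - 2) = 0 at u ∈ {2}; ∂phi/∂v = -24(v - 2)(v + 2)(v + 4) = 0 at v ∈ {-4, -2, 2}.
The Hessian is diagonal: diag(phi_uu, phi_vv). Second derivatives: phi_uu(2)=4; phi_vv(-4)=-288, phi_vv(-2)=192, phi_vv(2)=-576.
Local minima occur where both diagonal entries positive: (2, -2). Count: 1.

1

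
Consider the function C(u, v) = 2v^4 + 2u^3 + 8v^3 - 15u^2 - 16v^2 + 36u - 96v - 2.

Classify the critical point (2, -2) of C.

local maximum

The mixed partial ∂²C/∂u∂v is 0, so the Hessian at any point is diag(C_uu, C_vv) = diag(6(2u - 5), 8(3v^2 + 6v - 4)).
At (2, -2): H = diag(-6, -32).
Both eigenvalues are negative, so H is negative definite: a local maximum.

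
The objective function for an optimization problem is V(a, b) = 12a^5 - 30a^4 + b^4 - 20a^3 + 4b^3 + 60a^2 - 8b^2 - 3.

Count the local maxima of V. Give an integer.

2

V separates as a function of a plus a function of b, so ∇V=0 decouples.
∂V/∂a = 60a(a - 2)(a - 1)(a + 1) = 0 at a ∈ {-1, 0, 1, 2}; ∂V/∂b = 4b(b - 1)(b + 4) = 0 at b ∈ {-4, 0, 1}.
The Hessian is diagonal: diag(V_aa, V_bb). Second derivatives: V_aa(-1)=-360, V_aa(0)=120, V_aa(1)=-120, V_aa(2)=360; V_bb(-4)=80, V_bb(0)=-16, V_bb(1)=20.
Local maxima occur where both diagonal entries negative: (-1, 0), (1, 0). Count: 2.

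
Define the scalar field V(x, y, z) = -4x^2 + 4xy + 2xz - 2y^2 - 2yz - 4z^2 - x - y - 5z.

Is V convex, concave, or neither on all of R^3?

concave

V is quadratic, so its Hessian is the constant matrix H = [[-8, 4, 2], [4, -4, -2], [2, -2, -8]].
Leading principal minors: -8, 16, -112.
Signs alternate −, +, − ⇒ H ≺ 0 ⇒ concave.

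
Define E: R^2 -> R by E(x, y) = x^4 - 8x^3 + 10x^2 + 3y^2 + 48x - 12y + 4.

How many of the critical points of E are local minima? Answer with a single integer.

2

E separates as a function of x plus a function of y, so ∇E=0 decouples.
∂E/∂x = 4(x - 4)(x - 3)(x + 1) = 0 at x ∈ {-1, 3, 4}; ∂E/∂y = 6(y - 2) = 0 at y ∈ {2}.
The Hessian is diagonal: diag(E_xx, E_yy). Second derivatives: E_xx(-1)=80, E_xx(3)=-16, E_xx(4)=20; E_yy(2)=6.
Local minima occur where both diagonal entries positive: (-1, 2), (4, 2). Count: 2.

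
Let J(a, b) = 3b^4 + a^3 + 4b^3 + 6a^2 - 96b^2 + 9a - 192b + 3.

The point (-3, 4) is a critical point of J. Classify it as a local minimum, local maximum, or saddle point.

saddle point

The mixed partial ∂²J/∂a∂b is 0, so the Hessian at any point is diag(J_aa, J_bb) = diag(6(a + 2), 12(3b^2 + 2b - 16)).
At (-3, 4): H = diag(-6, 480).
The eigenvalues have opposite signs, so H is indefinite: a saddle point.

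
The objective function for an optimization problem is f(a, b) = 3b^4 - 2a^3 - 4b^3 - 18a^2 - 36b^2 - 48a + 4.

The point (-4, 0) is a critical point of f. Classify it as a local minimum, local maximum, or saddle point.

saddle point

The mixed partial ∂²f/∂a∂b is 0, so the Hessian at any point is diag(f_aa, f_bb) = diag(-12(a + 3), 12(3b^2 - 2b - 6)).
At (-4, 0): H = diag(12, -72).
The eigenvalues have opposite signs, so H is indefinite: a saddle point.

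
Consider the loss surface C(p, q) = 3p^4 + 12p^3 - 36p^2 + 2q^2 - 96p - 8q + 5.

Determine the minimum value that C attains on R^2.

-195

C(p,q) separates as A(p) + B(q) + 5, so its minimum is min A + min B + 5.
A'(p) = 12(p - 2)(p + 1)(p + 4) vanishes at p ∈ {-4, -1, 2}; B'(q) = 4q - 8 vanishes at q ∈ {2}.
Local minima of A (where A''>0): A(-4)=-192, A(2)=-192. Local minima of B: B(2)=-8.
So the global minimum of C is A(-4) + B(2) + 5 = -192 − 8 + 5 = -195, attained at (-4, 2).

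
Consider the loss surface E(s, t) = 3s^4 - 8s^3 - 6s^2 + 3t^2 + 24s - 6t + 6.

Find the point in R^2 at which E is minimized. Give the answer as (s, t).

E(s,t) separates as P(s) + Q(t) + 6, so its minimum is min P + min Q + 6.
P'(s) = 12(s - 2)(s - 1)(s + 1) vanishes at s ∈ {-1, 1, 2}; Q'(t) = 6(t - 1) vanishes at t ∈ {1}.
Local minima of P (where P''>0): P(-1)=-19, P(2)=8. Local minima of Q: Q(1)=-3.
So the global minimum of E is P(-1) + Q(1) + 6 = -19 − 3 + 6 = -16, attained at (-1, 1).

(-1, 1)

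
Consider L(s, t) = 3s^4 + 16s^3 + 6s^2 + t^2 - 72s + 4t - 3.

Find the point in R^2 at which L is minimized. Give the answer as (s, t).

(1, -2)

L(s,t) separates as P(s) + Q(t) − 3, so its minimum is min P + min Q − 3.
P'(s) = 12(s - 1)(s + 2)(s + 3) vanishes at s ∈ {-3, -2, 1}; Q'(t) = 2(t + 2) vanishes at t ∈ {-2}.
Local minima of P (where P''>0): P(-3)=81, P(1)=-47. Local minima of Q: Q(-2)=-4.
So the global minimum of L is P(1) + Q(-2) − 3 = -47 − 4 − 3 = -54, attained at (1, -2).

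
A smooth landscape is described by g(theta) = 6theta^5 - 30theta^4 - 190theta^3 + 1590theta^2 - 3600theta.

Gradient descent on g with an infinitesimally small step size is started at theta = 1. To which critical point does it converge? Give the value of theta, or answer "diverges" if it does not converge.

2

g'(theta) = 30(theta - 4)(theta - 3)(theta - 2)(theta + 5), so g'(1) = -1080.
Gradient descent moves in the -g' direction, i.e. theta is increasing.
The nearest critical point in that direction is theta = 2, where g'' = 420 > 0 (a local minimum). The iterate converges there.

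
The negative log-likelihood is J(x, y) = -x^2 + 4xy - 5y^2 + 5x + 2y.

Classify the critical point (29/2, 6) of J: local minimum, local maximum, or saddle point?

The Hessian of J is constant: H = [[-2, 4], [4, -10]].
det(H) = (-2)·(-10) − 4² = 4.
det(H) > 0 and tr(H) = -12 < 0, so H is negative definite and the point is a local maximum.

local maximum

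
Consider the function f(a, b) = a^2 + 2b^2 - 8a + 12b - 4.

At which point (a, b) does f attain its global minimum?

(4, -3)

f(a,b) separates as P(a) + Q(b) − 4, so its minimum is min P + min Q − 4.
P'(a) = 2a - 8 vanishes at a ∈ {4}; Q'(b) = 4b + 12 vanishes at b ∈ {-3}.
Local minima of P (where P''>0): P(4)=-16. Local minima of Q: Q(-3)=-18.
So the global minimum of f is P(4) + Q(-3) − 4 = -16 − 18 − 4 = -38, attained at (4, -3).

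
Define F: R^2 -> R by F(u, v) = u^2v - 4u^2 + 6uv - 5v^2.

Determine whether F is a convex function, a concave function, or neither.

neither

The term u^2v is cubic, so the Hessian is not constant.
∂²F/∂u² = 2v - 8, which takes both signs as v varies (negative for sufficiently negative v). A diagonal entry of the Hessian changing sign means the Hessian is neither positive- nor negative-semidefinite on all of R^2.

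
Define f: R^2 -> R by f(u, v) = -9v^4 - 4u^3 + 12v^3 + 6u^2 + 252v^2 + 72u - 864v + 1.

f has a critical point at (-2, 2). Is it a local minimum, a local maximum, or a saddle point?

local minimum

The mixed partial ∂²f/∂u∂v is 0, so the Hessian at any point is diag(f_uu, f_vv) = diag(12(-2u + 1), 36(-3v^2 + 2v + 14)).
At (-2, 2): H = diag(60, 216).
Both eigenvalues are positive, so H is positive definite: a local minimum.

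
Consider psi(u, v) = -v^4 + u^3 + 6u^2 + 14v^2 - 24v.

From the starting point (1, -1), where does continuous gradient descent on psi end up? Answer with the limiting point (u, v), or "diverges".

(0, 1)

psi is separable, so gradient descent decouples: u follows -∂psi/∂u, v follows -∂psi/∂v.
∂psi/∂u = 3u(u + 4); at u=1 this is 15, so u decreases.
∂psi/∂v = -4(v - 2)(v - 1)(v + 3); at v=-1 this is -48, so v increases.
u converges to its nearest critical value 0 (a local min of the u-part); v converges to 1. The iterate converges to (0, 1).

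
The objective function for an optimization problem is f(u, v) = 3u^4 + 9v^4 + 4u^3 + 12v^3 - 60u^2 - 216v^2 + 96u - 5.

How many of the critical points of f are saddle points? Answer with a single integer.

f separates as a function of u plus a function of v, so ∇f=0 decouples.
∂f/∂u = 12(u - 2)(u - 1)(u + 4) = 0 at u ∈ {-4, 1, 2}; ∂f/∂v = 36v(v - 3)(v + 4) = 0 at v ∈ {-4, 0, 3}.
The Hessian is diagonal: diag(f_uu, f_vv). Second derivatives: f_uu(-4)=360, f_uu(1)=-60, f_uu(2)=72; f_vv(-4)=1008, f_vv(0)=-432, f_vv(3)=756.
Saddle points occur where the two diagonal entries have opposite signs: (-4, 0), (1, -4), (1, 3), (2, 0). Count: 4.

4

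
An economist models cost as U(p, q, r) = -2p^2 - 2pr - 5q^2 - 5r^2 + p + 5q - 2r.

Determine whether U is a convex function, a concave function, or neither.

concave

U is quadratic, so its Hessian is the constant matrix H = [[-4, 0, -2], [0, -10, 0], [-2, 0, -10]].
Leading principal minors: -4, 40, -360.
Signs alternate −, +, − ⇒ H ≺ 0 ⇒ concave.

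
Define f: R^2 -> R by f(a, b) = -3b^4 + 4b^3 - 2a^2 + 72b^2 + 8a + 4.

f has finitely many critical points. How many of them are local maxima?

f separates as a function of a plus a function of b, so ∇f=0 decouples.
∂f/∂a = -4(a - 2) = 0 at a ∈ {2}; ∂f/∂b = -12b(b - 4)(b + 3) = 0 at b ∈ {-3, 0, 4}.
The Hessian is diagonal: diag(f_aa, f_bb). Second derivatives: f_aa(2)=-4; f_bb(-3)=-252, f_bb(0)=144, f_bb(4)=-336.
Local maxima occur where both diagonal entries negative: (2, -3), (2, 4). Count: 2.

2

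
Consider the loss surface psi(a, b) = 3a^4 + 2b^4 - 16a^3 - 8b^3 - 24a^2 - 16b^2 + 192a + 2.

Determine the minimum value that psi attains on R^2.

psi(a,b) separates as P(a) + Q(b) + 2, so its minimum is min P + min Q + 2.
P'(a) = 12(a - 4)(a - 2)(a + 2) vanishes at a ∈ {-2, 2, 4}; Q'(b) = 8b(b - 4)(b + 1) vanishes at b ∈ {-1, 0, 4}.
Local minima of P (where P''>0): P(-2)=-304, P(4)=128. Local minima of Q: Q(-1)=-6, Q(4)=-256.
So the global minimum of psi is P(-2) + Q(4) + 2 = -304 − 256 + 2 = -558, attained at (-2, 4).

-558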